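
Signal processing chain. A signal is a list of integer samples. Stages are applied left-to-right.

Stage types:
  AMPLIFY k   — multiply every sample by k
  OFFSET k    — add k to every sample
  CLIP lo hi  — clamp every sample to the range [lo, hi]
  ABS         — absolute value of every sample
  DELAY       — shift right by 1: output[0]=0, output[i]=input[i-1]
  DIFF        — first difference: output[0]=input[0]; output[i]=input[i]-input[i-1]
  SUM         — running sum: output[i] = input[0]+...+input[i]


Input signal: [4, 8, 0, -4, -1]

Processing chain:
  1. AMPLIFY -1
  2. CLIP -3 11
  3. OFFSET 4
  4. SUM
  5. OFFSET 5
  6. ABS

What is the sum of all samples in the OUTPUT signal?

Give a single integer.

Answer: 67

Derivation:
Input: [4, 8, 0, -4, -1]
Stage 1 (AMPLIFY -1): 4*-1=-4, 8*-1=-8, 0*-1=0, -4*-1=4, -1*-1=1 -> [-4, -8, 0, 4, 1]
Stage 2 (CLIP -3 11): clip(-4,-3,11)=-3, clip(-8,-3,11)=-3, clip(0,-3,11)=0, clip(4,-3,11)=4, clip(1,-3,11)=1 -> [-3, -3, 0, 4, 1]
Stage 3 (OFFSET 4): -3+4=1, -3+4=1, 0+4=4, 4+4=8, 1+4=5 -> [1, 1, 4, 8, 5]
Stage 4 (SUM): sum[0..0]=1, sum[0..1]=2, sum[0..2]=6, sum[0..3]=14, sum[0..4]=19 -> [1, 2, 6, 14, 19]
Stage 5 (OFFSET 5): 1+5=6, 2+5=7, 6+5=11, 14+5=19, 19+5=24 -> [6, 7, 11, 19, 24]
Stage 6 (ABS): |6|=6, |7|=7, |11|=11, |19|=19, |24|=24 -> [6, 7, 11, 19, 24]
Output sum: 67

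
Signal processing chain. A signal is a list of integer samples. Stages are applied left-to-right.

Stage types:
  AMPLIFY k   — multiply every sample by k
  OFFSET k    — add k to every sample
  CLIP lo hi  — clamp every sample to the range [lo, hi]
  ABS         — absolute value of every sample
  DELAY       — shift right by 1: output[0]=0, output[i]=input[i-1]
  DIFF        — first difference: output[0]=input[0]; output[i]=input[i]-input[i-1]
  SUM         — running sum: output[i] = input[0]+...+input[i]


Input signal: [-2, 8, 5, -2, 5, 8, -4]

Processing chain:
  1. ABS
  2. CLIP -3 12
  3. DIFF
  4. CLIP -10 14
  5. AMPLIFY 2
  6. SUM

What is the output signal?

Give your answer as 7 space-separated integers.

Answer: 4 16 10 4 10 16 8

Derivation:
Input: [-2, 8, 5, -2, 5, 8, -4]
Stage 1 (ABS): |-2|=2, |8|=8, |5|=5, |-2|=2, |5|=5, |8|=8, |-4|=4 -> [2, 8, 5, 2, 5, 8, 4]
Stage 2 (CLIP -3 12): clip(2,-3,12)=2, clip(8,-3,12)=8, clip(5,-3,12)=5, clip(2,-3,12)=2, clip(5,-3,12)=5, clip(8,-3,12)=8, clip(4,-3,12)=4 -> [2, 8, 5, 2, 5, 8, 4]
Stage 3 (DIFF): s[0]=2, 8-2=6, 5-8=-3, 2-5=-3, 5-2=3, 8-5=3, 4-8=-4 -> [2, 6, -3, -3, 3, 3, -4]
Stage 4 (CLIP -10 14): clip(2,-10,14)=2, clip(6,-10,14)=6, clip(-3,-10,14)=-3, clip(-3,-10,14)=-3, clip(3,-10,14)=3, clip(3,-10,14)=3, clip(-4,-10,14)=-4 -> [2, 6, -3, -3, 3, 3, -4]
Stage 5 (AMPLIFY 2): 2*2=4, 6*2=12, -3*2=-6, -3*2=-6, 3*2=6, 3*2=6, -4*2=-8 -> [4, 12, -6, -6, 6, 6, -8]
Stage 6 (SUM): sum[0..0]=4, sum[0..1]=16, sum[0..2]=10, sum[0..3]=4, sum[0..4]=10, sum[0..5]=16, sum[0..6]=8 -> [4, 16, 10, 4, 10, 16, 8]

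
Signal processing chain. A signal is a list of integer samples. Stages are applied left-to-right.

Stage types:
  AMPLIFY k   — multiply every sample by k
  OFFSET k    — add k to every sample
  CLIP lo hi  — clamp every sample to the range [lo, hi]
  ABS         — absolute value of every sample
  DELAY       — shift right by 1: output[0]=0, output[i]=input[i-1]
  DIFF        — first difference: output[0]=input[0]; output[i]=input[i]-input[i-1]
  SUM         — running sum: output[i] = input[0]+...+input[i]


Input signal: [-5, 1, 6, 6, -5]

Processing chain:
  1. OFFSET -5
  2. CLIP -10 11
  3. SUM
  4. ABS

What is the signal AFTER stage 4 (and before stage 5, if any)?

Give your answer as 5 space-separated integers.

Answer: 10 14 13 12 22

Derivation:
Input: [-5, 1, 6, 6, -5]
Stage 1 (OFFSET -5): -5+-5=-10, 1+-5=-4, 6+-5=1, 6+-5=1, -5+-5=-10 -> [-10, -4, 1, 1, -10]
Stage 2 (CLIP -10 11): clip(-10,-10,11)=-10, clip(-4,-10,11)=-4, clip(1,-10,11)=1, clip(1,-10,11)=1, clip(-10,-10,11)=-10 -> [-10, -4, 1, 1, -10]
Stage 3 (SUM): sum[0..0]=-10, sum[0..1]=-14, sum[0..2]=-13, sum[0..3]=-12, sum[0..4]=-22 -> [-10, -14, -13, -12, -22]
Stage 4 (ABS): |-10|=10, |-14|=14, |-13|=13, |-12|=12, |-22|=22 -> [10, 14, 13, 12, 22]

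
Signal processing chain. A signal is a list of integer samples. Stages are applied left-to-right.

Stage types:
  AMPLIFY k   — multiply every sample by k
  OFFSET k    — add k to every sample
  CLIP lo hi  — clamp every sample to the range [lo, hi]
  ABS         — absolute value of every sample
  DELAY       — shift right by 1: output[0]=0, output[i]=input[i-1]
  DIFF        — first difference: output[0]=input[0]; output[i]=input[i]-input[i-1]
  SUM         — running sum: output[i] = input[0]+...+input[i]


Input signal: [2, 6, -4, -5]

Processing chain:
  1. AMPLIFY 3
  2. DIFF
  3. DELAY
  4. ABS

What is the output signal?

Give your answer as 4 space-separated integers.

Input: [2, 6, -4, -5]
Stage 1 (AMPLIFY 3): 2*3=6, 6*3=18, -4*3=-12, -5*3=-15 -> [6, 18, -12, -15]
Stage 2 (DIFF): s[0]=6, 18-6=12, -12-18=-30, -15--12=-3 -> [6, 12, -30, -3]
Stage 3 (DELAY): [0, 6, 12, -30] = [0, 6, 12, -30] -> [0, 6, 12, -30]
Stage 4 (ABS): |0|=0, |6|=6, |12|=12, |-30|=30 -> [0, 6, 12, 30]

Answer: 0 6 12 30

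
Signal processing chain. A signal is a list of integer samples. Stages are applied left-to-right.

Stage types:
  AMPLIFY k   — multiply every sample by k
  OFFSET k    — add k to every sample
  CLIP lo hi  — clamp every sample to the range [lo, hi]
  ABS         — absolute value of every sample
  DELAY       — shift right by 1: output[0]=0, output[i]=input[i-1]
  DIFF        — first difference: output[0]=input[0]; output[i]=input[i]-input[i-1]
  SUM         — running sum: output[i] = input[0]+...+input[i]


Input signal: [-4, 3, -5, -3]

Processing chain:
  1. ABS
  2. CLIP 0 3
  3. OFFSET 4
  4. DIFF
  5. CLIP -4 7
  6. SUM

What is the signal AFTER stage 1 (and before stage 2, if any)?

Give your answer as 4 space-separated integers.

Input: [-4, 3, -5, -3]
Stage 1 (ABS): |-4|=4, |3|=3, |-5|=5, |-3|=3 -> [4, 3, 5, 3]

Answer: 4 3 5 3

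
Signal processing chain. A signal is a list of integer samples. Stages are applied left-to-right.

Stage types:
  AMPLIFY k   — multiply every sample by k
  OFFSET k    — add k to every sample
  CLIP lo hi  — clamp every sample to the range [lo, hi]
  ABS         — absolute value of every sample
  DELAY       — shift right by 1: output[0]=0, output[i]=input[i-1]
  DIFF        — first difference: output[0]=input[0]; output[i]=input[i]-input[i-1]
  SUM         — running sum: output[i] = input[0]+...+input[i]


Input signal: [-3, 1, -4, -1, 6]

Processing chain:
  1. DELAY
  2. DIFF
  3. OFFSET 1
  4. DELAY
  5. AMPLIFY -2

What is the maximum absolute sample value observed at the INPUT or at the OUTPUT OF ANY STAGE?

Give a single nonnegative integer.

Answer: 10

Derivation:
Input: [-3, 1, -4, -1, 6] (max |s|=6)
Stage 1 (DELAY): [0, -3, 1, -4, -1] = [0, -3, 1, -4, -1] -> [0, -3, 1, -4, -1] (max |s|=4)
Stage 2 (DIFF): s[0]=0, -3-0=-3, 1--3=4, -4-1=-5, -1--4=3 -> [0, -3, 4, -5, 3] (max |s|=5)
Stage 3 (OFFSET 1): 0+1=1, -3+1=-2, 4+1=5, -5+1=-4, 3+1=4 -> [1, -2, 5, -4, 4] (max |s|=5)
Stage 4 (DELAY): [0, 1, -2, 5, -4] = [0, 1, -2, 5, -4] -> [0, 1, -2, 5, -4] (max |s|=5)
Stage 5 (AMPLIFY -2): 0*-2=0, 1*-2=-2, -2*-2=4, 5*-2=-10, -4*-2=8 -> [0, -2, 4, -10, 8] (max |s|=10)
Overall max amplitude: 10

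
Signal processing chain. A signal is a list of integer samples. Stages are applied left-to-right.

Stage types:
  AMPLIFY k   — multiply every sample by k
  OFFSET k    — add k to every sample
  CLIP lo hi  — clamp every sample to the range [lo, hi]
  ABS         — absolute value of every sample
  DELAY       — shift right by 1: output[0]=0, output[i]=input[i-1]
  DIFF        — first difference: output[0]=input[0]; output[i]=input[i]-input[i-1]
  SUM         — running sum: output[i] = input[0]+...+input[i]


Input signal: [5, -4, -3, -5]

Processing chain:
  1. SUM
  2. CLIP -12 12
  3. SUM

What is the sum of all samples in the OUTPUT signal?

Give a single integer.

Input: [5, -4, -3, -5]
Stage 1 (SUM): sum[0..0]=5, sum[0..1]=1, sum[0..2]=-2, sum[0..3]=-7 -> [5, 1, -2, -7]
Stage 2 (CLIP -12 12): clip(5,-12,12)=5, clip(1,-12,12)=1, clip(-2,-12,12)=-2, clip(-7,-12,12)=-7 -> [5, 1, -2, -7]
Stage 3 (SUM): sum[0..0]=5, sum[0..1]=6, sum[0..2]=4, sum[0..3]=-3 -> [5, 6, 4, -3]
Output sum: 12

Answer: 12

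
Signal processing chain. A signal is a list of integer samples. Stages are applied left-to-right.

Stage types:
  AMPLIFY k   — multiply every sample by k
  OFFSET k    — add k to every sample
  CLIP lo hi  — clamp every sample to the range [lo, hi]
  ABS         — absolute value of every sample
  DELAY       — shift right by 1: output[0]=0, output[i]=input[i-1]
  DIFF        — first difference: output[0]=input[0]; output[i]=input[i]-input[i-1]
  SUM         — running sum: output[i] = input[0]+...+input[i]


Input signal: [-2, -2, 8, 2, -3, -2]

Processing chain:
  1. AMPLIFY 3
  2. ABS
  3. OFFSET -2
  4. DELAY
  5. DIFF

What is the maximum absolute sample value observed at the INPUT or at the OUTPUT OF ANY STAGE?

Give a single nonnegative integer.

Answer: 24

Derivation:
Input: [-2, -2, 8, 2, -3, -2] (max |s|=8)
Stage 1 (AMPLIFY 3): -2*3=-6, -2*3=-6, 8*3=24, 2*3=6, -3*3=-9, -2*3=-6 -> [-6, -6, 24, 6, -9, -6] (max |s|=24)
Stage 2 (ABS): |-6|=6, |-6|=6, |24|=24, |6|=6, |-9|=9, |-6|=6 -> [6, 6, 24, 6, 9, 6] (max |s|=24)
Stage 3 (OFFSET -2): 6+-2=4, 6+-2=4, 24+-2=22, 6+-2=4, 9+-2=7, 6+-2=4 -> [4, 4, 22, 4, 7, 4] (max |s|=22)
Stage 4 (DELAY): [0, 4, 4, 22, 4, 7] = [0, 4, 4, 22, 4, 7] -> [0, 4, 4, 22, 4, 7] (max |s|=22)
Stage 5 (DIFF): s[0]=0, 4-0=4, 4-4=0, 22-4=18, 4-22=-18, 7-4=3 -> [0, 4, 0, 18, -18, 3] (max |s|=18)
Overall max amplitude: 24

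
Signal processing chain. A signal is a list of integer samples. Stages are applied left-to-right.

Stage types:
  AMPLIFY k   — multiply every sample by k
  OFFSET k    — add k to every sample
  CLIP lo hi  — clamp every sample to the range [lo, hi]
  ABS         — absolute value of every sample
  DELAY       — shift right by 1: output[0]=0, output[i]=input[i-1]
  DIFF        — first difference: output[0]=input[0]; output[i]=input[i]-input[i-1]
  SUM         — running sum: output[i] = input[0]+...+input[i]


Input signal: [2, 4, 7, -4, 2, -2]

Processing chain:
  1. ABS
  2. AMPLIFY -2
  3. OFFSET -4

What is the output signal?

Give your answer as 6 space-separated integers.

Input: [2, 4, 7, -4, 2, -2]
Stage 1 (ABS): |2|=2, |4|=4, |7|=7, |-4|=4, |2|=2, |-2|=2 -> [2, 4, 7, 4, 2, 2]
Stage 2 (AMPLIFY -2): 2*-2=-4, 4*-2=-8, 7*-2=-14, 4*-2=-8, 2*-2=-4, 2*-2=-4 -> [-4, -8, -14, -8, -4, -4]
Stage 3 (OFFSET -4): -4+-4=-8, -8+-4=-12, -14+-4=-18, -8+-4=-12, -4+-4=-8, -4+-4=-8 -> [-8, -12, -18, -12, -8, -8]

Answer: -8 -12 -18 -12 -8 -8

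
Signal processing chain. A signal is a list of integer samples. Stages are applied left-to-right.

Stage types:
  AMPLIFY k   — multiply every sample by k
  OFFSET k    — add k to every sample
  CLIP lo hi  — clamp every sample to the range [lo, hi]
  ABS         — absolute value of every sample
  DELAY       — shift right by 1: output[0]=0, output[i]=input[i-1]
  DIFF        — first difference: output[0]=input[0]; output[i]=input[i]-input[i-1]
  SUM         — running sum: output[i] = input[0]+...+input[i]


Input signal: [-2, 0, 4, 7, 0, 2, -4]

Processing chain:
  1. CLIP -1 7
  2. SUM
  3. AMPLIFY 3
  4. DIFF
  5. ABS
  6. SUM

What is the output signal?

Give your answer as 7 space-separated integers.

Input: [-2, 0, 4, 7, 0, 2, -4]
Stage 1 (CLIP -1 7): clip(-2,-1,7)=-1, clip(0,-1,7)=0, clip(4,-1,7)=4, clip(7,-1,7)=7, clip(0,-1,7)=0, clip(2,-1,7)=2, clip(-4,-1,7)=-1 -> [-1, 0, 4, 7, 0, 2, -1]
Stage 2 (SUM): sum[0..0]=-1, sum[0..1]=-1, sum[0..2]=3, sum[0..3]=10, sum[0..4]=10, sum[0..5]=12, sum[0..6]=11 -> [-1, -1, 3, 10, 10, 12, 11]
Stage 3 (AMPLIFY 3): -1*3=-3, -1*3=-3, 3*3=9, 10*3=30, 10*3=30, 12*3=36, 11*3=33 -> [-3, -3, 9, 30, 30, 36, 33]
Stage 4 (DIFF): s[0]=-3, -3--3=0, 9--3=12, 30-9=21, 30-30=0, 36-30=6, 33-36=-3 -> [-3, 0, 12, 21, 0, 6, -3]
Stage 5 (ABS): |-3|=3, |0|=0, |12|=12, |21|=21, |0|=0, |6|=6, |-3|=3 -> [3, 0, 12, 21, 0, 6, 3]
Stage 6 (SUM): sum[0..0]=3, sum[0..1]=3, sum[0..2]=15, sum[0..3]=36, sum[0..4]=36, sum[0..5]=42, sum[0..6]=45 -> [3, 3, 15, 36, 36, 42, 45]

Answer: 3 3 15 36 36 42 45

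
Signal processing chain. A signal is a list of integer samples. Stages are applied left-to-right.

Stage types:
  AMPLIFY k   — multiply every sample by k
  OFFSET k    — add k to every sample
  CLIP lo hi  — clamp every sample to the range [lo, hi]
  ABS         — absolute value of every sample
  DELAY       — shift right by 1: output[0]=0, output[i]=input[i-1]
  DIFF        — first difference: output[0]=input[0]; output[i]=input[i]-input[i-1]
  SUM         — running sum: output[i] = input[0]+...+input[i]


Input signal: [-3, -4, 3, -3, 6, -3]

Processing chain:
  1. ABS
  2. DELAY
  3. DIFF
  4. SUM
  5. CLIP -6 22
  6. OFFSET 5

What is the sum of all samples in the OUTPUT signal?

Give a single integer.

Answer: 49

Derivation:
Input: [-3, -4, 3, -3, 6, -3]
Stage 1 (ABS): |-3|=3, |-4|=4, |3|=3, |-3|=3, |6|=6, |-3|=3 -> [3, 4, 3, 3, 6, 3]
Stage 2 (DELAY): [0, 3, 4, 3, 3, 6] = [0, 3, 4, 3, 3, 6] -> [0, 3, 4, 3, 3, 6]
Stage 3 (DIFF): s[0]=0, 3-0=3, 4-3=1, 3-4=-1, 3-3=0, 6-3=3 -> [0, 3, 1, -1, 0, 3]
Stage 4 (SUM): sum[0..0]=0, sum[0..1]=3, sum[0..2]=4, sum[0..3]=3, sum[0..4]=3, sum[0..5]=6 -> [0, 3, 4, 3, 3, 6]
Stage 5 (CLIP -6 22): clip(0,-6,22)=0, clip(3,-6,22)=3, clip(4,-6,22)=4, clip(3,-6,22)=3, clip(3,-6,22)=3, clip(6,-6,22)=6 -> [0, 3, 4, 3, 3, 6]
Stage 6 (OFFSET 5): 0+5=5, 3+5=8, 4+5=9, 3+5=8, 3+5=8, 6+5=11 -> [5, 8, 9, 8, 8, 11]
Output sum: 49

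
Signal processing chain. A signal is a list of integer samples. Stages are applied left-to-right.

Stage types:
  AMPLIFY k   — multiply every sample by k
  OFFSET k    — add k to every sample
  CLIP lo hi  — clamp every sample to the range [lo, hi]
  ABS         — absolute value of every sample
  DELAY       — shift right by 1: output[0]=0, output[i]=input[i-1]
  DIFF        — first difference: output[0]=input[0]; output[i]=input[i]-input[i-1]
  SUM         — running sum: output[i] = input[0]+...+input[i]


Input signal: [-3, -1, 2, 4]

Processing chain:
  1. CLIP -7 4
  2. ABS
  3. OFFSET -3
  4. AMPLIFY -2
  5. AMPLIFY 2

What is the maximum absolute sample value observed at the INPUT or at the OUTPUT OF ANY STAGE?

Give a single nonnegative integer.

Input: [-3, -1, 2, 4] (max |s|=4)
Stage 1 (CLIP -7 4): clip(-3,-7,4)=-3, clip(-1,-7,4)=-1, clip(2,-7,4)=2, clip(4,-7,4)=4 -> [-3, -1, 2, 4] (max |s|=4)
Stage 2 (ABS): |-3|=3, |-1|=1, |2|=2, |4|=4 -> [3, 1, 2, 4] (max |s|=4)
Stage 3 (OFFSET -3): 3+-3=0, 1+-3=-2, 2+-3=-1, 4+-3=1 -> [0, -2, -1, 1] (max |s|=2)
Stage 4 (AMPLIFY -2): 0*-2=0, -2*-2=4, -1*-2=2, 1*-2=-2 -> [0, 4, 2, -2] (max |s|=4)
Stage 5 (AMPLIFY 2): 0*2=0, 4*2=8, 2*2=4, -2*2=-4 -> [0, 8, 4, -4] (max |s|=8)
Overall max amplitude: 8

Answer: 8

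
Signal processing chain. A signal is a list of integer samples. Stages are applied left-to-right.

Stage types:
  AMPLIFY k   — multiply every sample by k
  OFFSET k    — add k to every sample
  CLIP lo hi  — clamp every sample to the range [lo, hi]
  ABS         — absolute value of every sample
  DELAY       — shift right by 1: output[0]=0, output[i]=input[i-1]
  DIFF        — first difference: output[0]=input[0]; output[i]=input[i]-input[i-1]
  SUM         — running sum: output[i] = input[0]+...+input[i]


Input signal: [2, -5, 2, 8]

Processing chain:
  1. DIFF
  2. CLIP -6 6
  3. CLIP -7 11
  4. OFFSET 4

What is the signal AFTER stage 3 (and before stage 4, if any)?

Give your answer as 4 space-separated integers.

Answer: 2 -6 6 6

Derivation:
Input: [2, -5, 2, 8]
Stage 1 (DIFF): s[0]=2, -5-2=-7, 2--5=7, 8-2=6 -> [2, -7, 7, 6]
Stage 2 (CLIP -6 6): clip(2,-6,6)=2, clip(-7,-6,6)=-6, clip(7,-6,6)=6, clip(6,-6,6)=6 -> [2, -6, 6, 6]
Stage 3 (CLIP -7 11): clip(2,-7,11)=2, clip(-6,-7,11)=-6, clip(6,-7,11)=6, clip(6,-7,11)=6 -> [2, -6, 6, 6]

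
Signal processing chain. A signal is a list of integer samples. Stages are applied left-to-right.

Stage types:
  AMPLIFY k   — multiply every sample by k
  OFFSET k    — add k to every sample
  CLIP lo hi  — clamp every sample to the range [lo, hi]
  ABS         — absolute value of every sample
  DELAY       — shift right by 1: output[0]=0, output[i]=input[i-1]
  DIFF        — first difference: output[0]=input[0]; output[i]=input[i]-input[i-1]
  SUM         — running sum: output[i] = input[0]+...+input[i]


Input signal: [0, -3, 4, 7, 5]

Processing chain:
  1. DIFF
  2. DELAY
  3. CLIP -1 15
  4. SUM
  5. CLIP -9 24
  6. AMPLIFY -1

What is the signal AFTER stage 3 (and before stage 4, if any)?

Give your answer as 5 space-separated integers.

Answer: 0 0 -1 7 3

Derivation:
Input: [0, -3, 4, 7, 5]
Stage 1 (DIFF): s[0]=0, -3-0=-3, 4--3=7, 7-4=3, 5-7=-2 -> [0, -3, 7, 3, -2]
Stage 2 (DELAY): [0, 0, -3, 7, 3] = [0, 0, -3, 7, 3] -> [0, 0, -3, 7, 3]
Stage 3 (CLIP -1 15): clip(0,-1,15)=0, clip(0,-1,15)=0, clip(-3,-1,15)=-1, clip(7,-1,15)=7, clip(3,-1,15)=3 -> [0, 0, -1, 7, 3]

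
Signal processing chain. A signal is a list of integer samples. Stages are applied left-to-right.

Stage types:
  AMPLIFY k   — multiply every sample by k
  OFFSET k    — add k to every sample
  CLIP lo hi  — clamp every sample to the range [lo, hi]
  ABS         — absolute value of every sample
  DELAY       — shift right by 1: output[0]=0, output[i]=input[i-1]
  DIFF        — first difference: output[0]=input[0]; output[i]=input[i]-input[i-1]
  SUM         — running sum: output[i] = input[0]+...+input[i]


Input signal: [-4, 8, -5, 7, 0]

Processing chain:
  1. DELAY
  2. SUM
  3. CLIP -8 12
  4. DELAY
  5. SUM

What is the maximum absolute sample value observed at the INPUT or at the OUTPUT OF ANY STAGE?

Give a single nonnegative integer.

Answer: 8

Derivation:
Input: [-4, 8, -5, 7, 0] (max |s|=8)
Stage 1 (DELAY): [0, -4, 8, -5, 7] = [0, -4, 8, -5, 7] -> [0, -4, 8, -5, 7] (max |s|=8)
Stage 2 (SUM): sum[0..0]=0, sum[0..1]=-4, sum[0..2]=4, sum[0..3]=-1, sum[0..4]=6 -> [0, -4, 4, -1, 6] (max |s|=6)
Stage 3 (CLIP -8 12): clip(0,-8,12)=0, clip(-4,-8,12)=-4, clip(4,-8,12)=4, clip(-1,-8,12)=-1, clip(6,-8,12)=6 -> [0, -4, 4, -1, 6] (max |s|=6)
Stage 4 (DELAY): [0, 0, -4, 4, -1] = [0, 0, -4, 4, -1] -> [0, 0, -4, 4, -1] (max |s|=4)
Stage 5 (SUM): sum[0..0]=0, sum[0..1]=0, sum[0..2]=-4, sum[0..3]=0, sum[0..4]=-1 -> [0, 0, -4, 0, -1] (max |s|=4)
Overall max amplitude: 8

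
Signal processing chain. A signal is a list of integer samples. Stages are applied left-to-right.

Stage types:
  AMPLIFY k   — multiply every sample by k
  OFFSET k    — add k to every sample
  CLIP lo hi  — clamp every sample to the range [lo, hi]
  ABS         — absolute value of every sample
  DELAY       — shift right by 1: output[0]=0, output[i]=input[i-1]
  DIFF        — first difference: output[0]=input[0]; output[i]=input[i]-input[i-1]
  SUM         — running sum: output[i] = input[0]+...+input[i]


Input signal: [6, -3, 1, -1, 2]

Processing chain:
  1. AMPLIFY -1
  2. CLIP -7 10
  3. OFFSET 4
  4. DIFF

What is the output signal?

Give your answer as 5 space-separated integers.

Input: [6, -3, 1, -1, 2]
Stage 1 (AMPLIFY -1): 6*-1=-6, -3*-1=3, 1*-1=-1, -1*-1=1, 2*-1=-2 -> [-6, 3, -1, 1, -2]
Stage 2 (CLIP -7 10): clip(-6,-7,10)=-6, clip(3,-7,10)=3, clip(-1,-7,10)=-1, clip(1,-7,10)=1, clip(-2,-7,10)=-2 -> [-6, 3, -1, 1, -2]
Stage 3 (OFFSET 4): -6+4=-2, 3+4=7, -1+4=3, 1+4=5, -2+4=2 -> [-2, 7, 3, 5, 2]
Stage 4 (DIFF): s[0]=-2, 7--2=9, 3-7=-4, 5-3=2, 2-5=-3 -> [-2, 9, -4, 2, -3]

Answer: -2 9 -4 2 -3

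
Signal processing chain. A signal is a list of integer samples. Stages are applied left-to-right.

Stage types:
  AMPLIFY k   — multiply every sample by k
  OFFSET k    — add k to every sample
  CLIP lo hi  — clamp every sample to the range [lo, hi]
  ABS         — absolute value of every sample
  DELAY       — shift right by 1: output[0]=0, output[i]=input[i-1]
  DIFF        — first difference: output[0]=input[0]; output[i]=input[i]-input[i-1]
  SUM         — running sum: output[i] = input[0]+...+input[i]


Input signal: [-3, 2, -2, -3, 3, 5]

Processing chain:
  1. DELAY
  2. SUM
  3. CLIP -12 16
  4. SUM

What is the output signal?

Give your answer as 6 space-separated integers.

Input: [-3, 2, -2, -3, 3, 5]
Stage 1 (DELAY): [0, -3, 2, -2, -3, 3] = [0, -3, 2, -2, -3, 3] -> [0, -3, 2, -2, -3, 3]
Stage 2 (SUM): sum[0..0]=0, sum[0..1]=-3, sum[0..2]=-1, sum[0..3]=-3, sum[0..4]=-6, sum[0..5]=-3 -> [0, -3, -1, -3, -6, -3]
Stage 3 (CLIP -12 16): clip(0,-12,16)=0, clip(-3,-12,16)=-3, clip(-1,-12,16)=-1, clip(-3,-12,16)=-3, clip(-6,-12,16)=-6, clip(-3,-12,16)=-3 -> [0, -3, -1, -3, -6, -3]
Stage 4 (SUM): sum[0..0]=0, sum[0..1]=-3, sum[0..2]=-4, sum[0..3]=-7, sum[0..4]=-13, sum[0..5]=-16 -> [0, -3, -4, -7, -13, -16]

Answer: 0 -3 -4 -7 -13 -16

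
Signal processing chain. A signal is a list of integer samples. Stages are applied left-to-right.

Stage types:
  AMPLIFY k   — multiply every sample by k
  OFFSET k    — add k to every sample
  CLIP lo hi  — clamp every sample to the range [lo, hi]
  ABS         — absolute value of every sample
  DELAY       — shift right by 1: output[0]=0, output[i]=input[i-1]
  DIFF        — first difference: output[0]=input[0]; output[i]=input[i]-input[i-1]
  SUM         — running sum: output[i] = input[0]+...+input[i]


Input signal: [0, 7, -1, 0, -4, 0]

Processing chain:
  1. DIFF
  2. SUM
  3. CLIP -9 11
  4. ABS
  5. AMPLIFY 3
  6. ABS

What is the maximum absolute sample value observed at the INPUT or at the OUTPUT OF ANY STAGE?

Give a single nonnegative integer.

Answer: 21

Derivation:
Input: [0, 7, -1, 0, -4, 0] (max |s|=7)
Stage 1 (DIFF): s[0]=0, 7-0=7, -1-7=-8, 0--1=1, -4-0=-4, 0--4=4 -> [0, 7, -8, 1, -4, 4] (max |s|=8)
Stage 2 (SUM): sum[0..0]=0, sum[0..1]=7, sum[0..2]=-1, sum[0..3]=0, sum[0..4]=-4, sum[0..5]=0 -> [0, 7, -1, 0, -4, 0] (max |s|=7)
Stage 3 (CLIP -9 11): clip(0,-9,11)=0, clip(7,-9,11)=7, clip(-1,-9,11)=-1, clip(0,-9,11)=0, clip(-4,-9,11)=-4, clip(0,-9,11)=0 -> [0, 7, -1, 0, -4, 0] (max |s|=7)
Stage 4 (ABS): |0|=0, |7|=7, |-1|=1, |0|=0, |-4|=4, |0|=0 -> [0, 7, 1, 0, 4, 0] (max |s|=7)
Stage 5 (AMPLIFY 3): 0*3=0, 7*3=21, 1*3=3, 0*3=0, 4*3=12, 0*3=0 -> [0, 21, 3, 0, 12, 0] (max |s|=21)
Stage 6 (ABS): |0|=0, |21|=21, |3|=3, |0|=0, |12|=12, |0|=0 -> [0, 21, 3, 0, 12, 0] (max |s|=21)
Overall max amplitude: 21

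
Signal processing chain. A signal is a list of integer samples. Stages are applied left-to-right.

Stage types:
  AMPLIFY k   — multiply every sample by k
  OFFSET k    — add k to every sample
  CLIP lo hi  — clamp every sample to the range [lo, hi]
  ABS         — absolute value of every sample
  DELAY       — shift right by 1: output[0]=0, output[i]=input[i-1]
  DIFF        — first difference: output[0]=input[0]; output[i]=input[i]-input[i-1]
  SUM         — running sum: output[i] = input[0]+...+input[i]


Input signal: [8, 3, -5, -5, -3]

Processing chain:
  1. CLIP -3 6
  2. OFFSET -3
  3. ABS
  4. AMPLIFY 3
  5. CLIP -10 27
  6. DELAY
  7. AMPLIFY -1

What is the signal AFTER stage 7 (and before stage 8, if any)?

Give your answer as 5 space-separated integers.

Input: [8, 3, -5, -5, -3]
Stage 1 (CLIP -3 6): clip(8,-3,6)=6, clip(3,-3,6)=3, clip(-5,-3,6)=-3, clip(-5,-3,6)=-3, clip(-3,-3,6)=-3 -> [6, 3, -3, -3, -3]
Stage 2 (OFFSET -3): 6+-3=3, 3+-3=0, -3+-3=-6, -3+-3=-6, -3+-3=-6 -> [3, 0, -6, -6, -6]
Stage 3 (ABS): |3|=3, |0|=0, |-6|=6, |-6|=6, |-6|=6 -> [3, 0, 6, 6, 6]
Stage 4 (AMPLIFY 3): 3*3=9, 0*3=0, 6*3=18, 6*3=18, 6*3=18 -> [9, 0, 18, 18, 18]
Stage 5 (CLIP -10 27): clip(9,-10,27)=9, clip(0,-10,27)=0, clip(18,-10,27)=18, clip(18,-10,27)=18, clip(18,-10,27)=18 -> [9, 0, 18, 18, 18]
Stage 6 (DELAY): [0, 9, 0, 18, 18] = [0, 9, 0, 18, 18] -> [0, 9, 0, 18, 18]
Stage 7 (AMPLIFY -1): 0*-1=0, 9*-1=-9, 0*-1=0, 18*-1=-18, 18*-1=-18 -> [0, -9, 0, -18, -18]

Answer: 0 -9 0 -18 -18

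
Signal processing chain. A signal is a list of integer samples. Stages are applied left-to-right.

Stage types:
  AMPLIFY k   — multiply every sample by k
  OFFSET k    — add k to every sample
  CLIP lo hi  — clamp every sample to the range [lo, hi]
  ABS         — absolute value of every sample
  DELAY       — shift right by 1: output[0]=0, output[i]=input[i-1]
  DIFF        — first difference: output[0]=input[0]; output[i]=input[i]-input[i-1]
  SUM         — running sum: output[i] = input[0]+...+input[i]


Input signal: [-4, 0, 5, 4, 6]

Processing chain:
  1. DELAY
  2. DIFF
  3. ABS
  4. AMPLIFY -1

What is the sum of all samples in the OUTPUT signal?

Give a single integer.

Input: [-4, 0, 5, 4, 6]
Stage 1 (DELAY): [0, -4, 0, 5, 4] = [0, -4, 0, 5, 4] -> [0, -4, 0, 5, 4]
Stage 2 (DIFF): s[0]=0, -4-0=-4, 0--4=4, 5-0=5, 4-5=-1 -> [0, -4, 4, 5, -1]
Stage 3 (ABS): |0|=0, |-4|=4, |4|=4, |5|=5, |-1|=1 -> [0, 4, 4, 5, 1]
Stage 4 (AMPLIFY -1): 0*-1=0, 4*-1=-4, 4*-1=-4, 5*-1=-5, 1*-1=-1 -> [0, -4, -4, -5, -1]
Output sum: -14

Answer: -14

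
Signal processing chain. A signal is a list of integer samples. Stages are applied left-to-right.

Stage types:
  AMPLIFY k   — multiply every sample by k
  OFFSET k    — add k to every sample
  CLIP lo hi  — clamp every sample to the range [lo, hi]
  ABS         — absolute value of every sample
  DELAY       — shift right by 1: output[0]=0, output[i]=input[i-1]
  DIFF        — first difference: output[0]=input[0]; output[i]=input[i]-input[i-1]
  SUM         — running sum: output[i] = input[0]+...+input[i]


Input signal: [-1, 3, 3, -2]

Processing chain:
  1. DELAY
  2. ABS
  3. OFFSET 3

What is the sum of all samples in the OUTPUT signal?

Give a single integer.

Input: [-1, 3, 3, -2]
Stage 1 (DELAY): [0, -1, 3, 3] = [0, -1, 3, 3] -> [0, -1, 3, 3]
Stage 2 (ABS): |0|=0, |-1|=1, |3|=3, |3|=3 -> [0, 1, 3, 3]
Stage 3 (OFFSET 3): 0+3=3, 1+3=4, 3+3=6, 3+3=6 -> [3, 4, 6, 6]
Output sum: 19

Answer: 19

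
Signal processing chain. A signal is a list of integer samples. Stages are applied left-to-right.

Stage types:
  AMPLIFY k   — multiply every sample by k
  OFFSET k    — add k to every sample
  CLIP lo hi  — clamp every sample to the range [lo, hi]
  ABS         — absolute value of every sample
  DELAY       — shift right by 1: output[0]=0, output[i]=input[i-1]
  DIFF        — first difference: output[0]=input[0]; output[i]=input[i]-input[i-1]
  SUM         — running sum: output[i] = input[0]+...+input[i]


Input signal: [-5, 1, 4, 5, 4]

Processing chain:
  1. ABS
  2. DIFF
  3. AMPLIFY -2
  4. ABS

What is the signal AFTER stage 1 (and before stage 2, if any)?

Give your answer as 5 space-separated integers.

Answer: 5 1 4 5 4

Derivation:
Input: [-5, 1, 4, 5, 4]
Stage 1 (ABS): |-5|=5, |1|=1, |4|=4, |5|=5, |4|=4 -> [5, 1, 4, 5, 4]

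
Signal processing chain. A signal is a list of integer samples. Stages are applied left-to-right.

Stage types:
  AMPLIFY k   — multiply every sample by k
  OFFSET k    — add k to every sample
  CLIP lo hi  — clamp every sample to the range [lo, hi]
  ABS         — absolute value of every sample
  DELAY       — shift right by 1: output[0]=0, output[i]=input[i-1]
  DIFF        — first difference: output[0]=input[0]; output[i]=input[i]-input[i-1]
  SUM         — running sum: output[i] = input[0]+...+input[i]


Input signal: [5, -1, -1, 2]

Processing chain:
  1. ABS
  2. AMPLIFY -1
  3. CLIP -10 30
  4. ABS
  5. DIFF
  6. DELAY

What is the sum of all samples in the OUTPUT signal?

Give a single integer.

Input: [5, -1, -1, 2]
Stage 1 (ABS): |5|=5, |-1|=1, |-1|=1, |2|=2 -> [5, 1, 1, 2]
Stage 2 (AMPLIFY -1): 5*-1=-5, 1*-1=-1, 1*-1=-1, 2*-1=-2 -> [-5, -1, -1, -2]
Stage 3 (CLIP -10 30): clip(-5,-10,30)=-5, clip(-1,-10,30)=-1, clip(-1,-10,30)=-1, clip(-2,-10,30)=-2 -> [-5, -1, -1, -2]
Stage 4 (ABS): |-5|=5, |-1|=1, |-1|=1, |-2|=2 -> [5, 1, 1, 2]
Stage 5 (DIFF): s[0]=5, 1-5=-4, 1-1=0, 2-1=1 -> [5, -4, 0, 1]
Stage 6 (DELAY): [0, 5, -4, 0] = [0, 5, -4, 0] -> [0, 5, -4, 0]
Output sum: 1

Answer: 1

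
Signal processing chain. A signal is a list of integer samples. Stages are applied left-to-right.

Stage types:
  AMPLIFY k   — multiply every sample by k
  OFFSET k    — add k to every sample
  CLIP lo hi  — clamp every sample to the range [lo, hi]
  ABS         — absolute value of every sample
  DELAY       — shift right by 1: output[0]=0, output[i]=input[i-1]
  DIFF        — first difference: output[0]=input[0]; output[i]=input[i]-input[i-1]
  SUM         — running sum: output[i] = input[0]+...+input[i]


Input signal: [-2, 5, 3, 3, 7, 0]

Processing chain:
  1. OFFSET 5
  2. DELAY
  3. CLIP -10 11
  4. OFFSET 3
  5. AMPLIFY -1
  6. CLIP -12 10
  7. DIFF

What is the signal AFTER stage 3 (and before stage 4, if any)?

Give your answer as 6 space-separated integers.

Input: [-2, 5, 3, 3, 7, 0]
Stage 1 (OFFSET 5): -2+5=3, 5+5=10, 3+5=8, 3+5=8, 7+5=12, 0+5=5 -> [3, 10, 8, 8, 12, 5]
Stage 2 (DELAY): [0, 3, 10, 8, 8, 12] = [0, 3, 10, 8, 8, 12] -> [0, 3, 10, 8, 8, 12]
Stage 3 (CLIP -10 11): clip(0,-10,11)=0, clip(3,-10,11)=3, clip(10,-10,11)=10, clip(8,-10,11)=8, clip(8,-10,11)=8, clip(12,-10,11)=11 -> [0, 3, 10, 8, 8, 11]

Answer: 0 3 10 8 8 11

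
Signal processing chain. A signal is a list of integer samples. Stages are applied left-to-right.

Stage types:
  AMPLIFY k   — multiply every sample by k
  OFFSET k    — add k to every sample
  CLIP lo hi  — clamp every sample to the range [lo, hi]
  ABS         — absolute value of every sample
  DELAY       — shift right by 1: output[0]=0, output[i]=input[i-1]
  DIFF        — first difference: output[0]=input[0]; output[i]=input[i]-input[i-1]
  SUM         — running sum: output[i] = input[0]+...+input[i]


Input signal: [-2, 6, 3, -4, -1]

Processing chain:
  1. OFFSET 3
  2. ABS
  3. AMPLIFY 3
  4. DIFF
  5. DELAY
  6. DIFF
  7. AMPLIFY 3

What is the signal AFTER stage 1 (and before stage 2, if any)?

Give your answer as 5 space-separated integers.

Answer: 1 9 6 -1 2

Derivation:
Input: [-2, 6, 3, -4, -1]
Stage 1 (OFFSET 3): -2+3=1, 6+3=9, 3+3=6, -4+3=-1, -1+3=2 -> [1, 9, 6, -1, 2]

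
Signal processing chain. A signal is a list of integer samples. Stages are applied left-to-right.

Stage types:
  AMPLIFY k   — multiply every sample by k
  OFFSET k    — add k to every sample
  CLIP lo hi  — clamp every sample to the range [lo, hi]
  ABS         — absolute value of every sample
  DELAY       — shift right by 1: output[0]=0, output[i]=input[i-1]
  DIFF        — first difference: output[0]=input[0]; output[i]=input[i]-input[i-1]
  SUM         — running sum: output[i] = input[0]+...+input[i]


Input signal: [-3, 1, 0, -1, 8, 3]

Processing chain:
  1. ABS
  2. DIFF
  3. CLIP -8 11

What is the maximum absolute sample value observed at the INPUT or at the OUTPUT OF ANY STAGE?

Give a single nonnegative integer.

Input: [-3, 1, 0, -1, 8, 3] (max |s|=8)
Stage 1 (ABS): |-3|=3, |1|=1, |0|=0, |-1|=1, |8|=8, |3|=3 -> [3, 1, 0, 1, 8, 3] (max |s|=8)
Stage 2 (DIFF): s[0]=3, 1-3=-2, 0-1=-1, 1-0=1, 8-1=7, 3-8=-5 -> [3, -2, -1, 1, 7, -5] (max |s|=7)
Stage 3 (CLIP -8 11): clip(3,-8,11)=3, clip(-2,-8,11)=-2, clip(-1,-8,11)=-1, clip(1,-8,11)=1, clip(7,-8,11)=7, clip(-5,-8,11)=-5 -> [3, -2, -1, 1, 7, -5] (max |s|=7)
Overall max amplitude: 8

Answer: 8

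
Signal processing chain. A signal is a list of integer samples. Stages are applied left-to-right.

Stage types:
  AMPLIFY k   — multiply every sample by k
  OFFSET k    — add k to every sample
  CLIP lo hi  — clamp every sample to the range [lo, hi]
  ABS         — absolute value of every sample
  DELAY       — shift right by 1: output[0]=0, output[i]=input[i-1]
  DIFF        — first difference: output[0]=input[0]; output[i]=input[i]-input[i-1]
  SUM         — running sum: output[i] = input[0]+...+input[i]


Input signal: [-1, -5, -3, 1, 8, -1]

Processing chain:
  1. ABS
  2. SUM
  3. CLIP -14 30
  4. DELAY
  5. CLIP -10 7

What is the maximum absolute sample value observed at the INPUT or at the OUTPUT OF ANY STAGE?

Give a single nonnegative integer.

Input: [-1, -5, -3, 1, 8, -1] (max |s|=8)
Stage 1 (ABS): |-1|=1, |-5|=5, |-3|=3, |1|=1, |8|=8, |-1|=1 -> [1, 5, 3, 1, 8, 1] (max |s|=8)
Stage 2 (SUM): sum[0..0]=1, sum[0..1]=6, sum[0..2]=9, sum[0..3]=10, sum[0..4]=18, sum[0..5]=19 -> [1, 6, 9, 10, 18, 19] (max |s|=19)
Stage 3 (CLIP -14 30): clip(1,-14,30)=1, clip(6,-14,30)=6, clip(9,-14,30)=9, clip(10,-14,30)=10, clip(18,-14,30)=18, clip(19,-14,30)=19 -> [1, 6, 9, 10, 18, 19] (max |s|=19)
Stage 4 (DELAY): [0, 1, 6, 9, 10, 18] = [0, 1, 6, 9, 10, 18] -> [0, 1, 6, 9, 10, 18] (max |s|=18)
Stage 5 (CLIP -10 7): clip(0,-10,7)=0, clip(1,-10,7)=1, clip(6,-10,7)=6, clip(9,-10,7)=7, clip(10,-10,7)=7, clip(18,-10,7)=7 -> [0, 1, 6, 7, 7, 7] (max |s|=7)
Overall max amplitude: 19

Answer: 19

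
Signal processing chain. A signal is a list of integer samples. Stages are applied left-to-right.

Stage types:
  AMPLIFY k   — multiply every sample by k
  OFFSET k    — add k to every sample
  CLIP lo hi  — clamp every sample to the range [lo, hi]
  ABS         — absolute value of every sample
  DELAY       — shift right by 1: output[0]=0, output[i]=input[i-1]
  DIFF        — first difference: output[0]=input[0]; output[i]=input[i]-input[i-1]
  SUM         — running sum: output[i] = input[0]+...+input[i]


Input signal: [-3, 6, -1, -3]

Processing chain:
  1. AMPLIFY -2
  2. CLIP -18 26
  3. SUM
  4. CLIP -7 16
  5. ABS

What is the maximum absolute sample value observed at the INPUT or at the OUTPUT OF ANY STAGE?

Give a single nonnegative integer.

Answer: 12

Derivation:
Input: [-3, 6, -1, -3] (max |s|=6)
Stage 1 (AMPLIFY -2): -3*-2=6, 6*-2=-12, -1*-2=2, -3*-2=6 -> [6, -12, 2, 6] (max |s|=12)
Stage 2 (CLIP -18 26): clip(6,-18,26)=6, clip(-12,-18,26)=-12, clip(2,-18,26)=2, clip(6,-18,26)=6 -> [6, -12, 2, 6] (max |s|=12)
Stage 3 (SUM): sum[0..0]=6, sum[0..1]=-6, sum[0..2]=-4, sum[0..3]=2 -> [6, -6, -4, 2] (max |s|=6)
Stage 4 (CLIP -7 16): clip(6,-7,16)=6, clip(-6,-7,16)=-6, clip(-4,-7,16)=-4, clip(2,-7,16)=2 -> [6, -6, -4, 2] (max |s|=6)
Stage 5 (ABS): |6|=6, |-6|=6, |-4|=4, |2|=2 -> [6, 6, 4, 2] (max |s|=6)
Overall max amplitude: 12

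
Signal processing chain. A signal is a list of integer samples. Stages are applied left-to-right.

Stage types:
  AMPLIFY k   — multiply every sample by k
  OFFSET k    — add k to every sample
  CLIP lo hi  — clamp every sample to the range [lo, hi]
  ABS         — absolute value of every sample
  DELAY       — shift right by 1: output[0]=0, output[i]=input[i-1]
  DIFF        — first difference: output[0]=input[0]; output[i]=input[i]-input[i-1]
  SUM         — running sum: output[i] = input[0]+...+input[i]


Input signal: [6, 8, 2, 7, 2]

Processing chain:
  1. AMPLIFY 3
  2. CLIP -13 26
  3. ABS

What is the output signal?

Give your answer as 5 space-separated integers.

Input: [6, 8, 2, 7, 2]
Stage 1 (AMPLIFY 3): 6*3=18, 8*3=24, 2*3=6, 7*3=21, 2*3=6 -> [18, 24, 6, 21, 6]
Stage 2 (CLIP -13 26): clip(18,-13,26)=18, clip(24,-13,26)=24, clip(6,-13,26)=6, clip(21,-13,26)=21, clip(6,-13,26)=6 -> [18, 24, 6, 21, 6]
Stage 3 (ABS): |18|=18, |24|=24, |6|=6, |21|=21, |6|=6 -> [18, 24, 6, 21, 6]

Answer: 18 24 6 21 6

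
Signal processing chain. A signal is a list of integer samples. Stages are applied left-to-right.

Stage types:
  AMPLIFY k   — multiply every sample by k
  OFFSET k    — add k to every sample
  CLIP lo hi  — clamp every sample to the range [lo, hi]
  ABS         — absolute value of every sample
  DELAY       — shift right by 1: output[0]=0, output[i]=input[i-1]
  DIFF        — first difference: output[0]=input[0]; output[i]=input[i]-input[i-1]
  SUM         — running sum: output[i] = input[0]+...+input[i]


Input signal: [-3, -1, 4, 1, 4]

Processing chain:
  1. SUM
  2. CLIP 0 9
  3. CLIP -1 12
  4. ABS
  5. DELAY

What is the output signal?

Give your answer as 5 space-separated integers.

Input: [-3, -1, 4, 1, 4]
Stage 1 (SUM): sum[0..0]=-3, sum[0..1]=-4, sum[0..2]=0, sum[0..3]=1, sum[0..4]=5 -> [-3, -4, 0, 1, 5]
Stage 2 (CLIP 0 9): clip(-3,0,9)=0, clip(-4,0,9)=0, clip(0,0,9)=0, clip(1,0,9)=1, clip(5,0,9)=5 -> [0, 0, 0, 1, 5]
Stage 3 (CLIP -1 12): clip(0,-1,12)=0, clip(0,-1,12)=0, clip(0,-1,12)=0, clip(1,-1,12)=1, clip(5,-1,12)=5 -> [0, 0, 0, 1, 5]
Stage 4 (ABS): |0|=0, |0|=0, |0|=0, |1|=1, |5|=5 -> [0, 0, 0, 1, 5]
Stage 5 (DELAY): [0, 0, 0, 0, 1] = [0, 0, 0, 0, 1] -> [0, 0, 0, 0, 1]

Answer: 0 0 0 0 1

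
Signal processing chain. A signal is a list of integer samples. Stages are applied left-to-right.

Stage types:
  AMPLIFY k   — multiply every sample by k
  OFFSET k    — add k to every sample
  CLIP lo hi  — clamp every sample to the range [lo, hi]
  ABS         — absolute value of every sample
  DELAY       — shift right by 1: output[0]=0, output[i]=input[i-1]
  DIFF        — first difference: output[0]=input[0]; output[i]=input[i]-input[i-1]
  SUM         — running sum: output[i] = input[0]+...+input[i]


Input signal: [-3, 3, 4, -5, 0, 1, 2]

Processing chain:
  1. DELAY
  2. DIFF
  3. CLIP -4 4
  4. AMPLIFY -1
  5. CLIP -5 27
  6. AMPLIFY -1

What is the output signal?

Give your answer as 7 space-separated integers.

Answer: 0 -3 4 1 -4 4 1

Derivation:
Input: [-3, 3, 4, -5, 0, 1, 2]
Stage 1 (DELAY): [0, -3, 3, 4, -5, 0, 1] = [0, -3, 3, 4, -5, 0, 1] -> [0, -3, 3, 4, -5, 0, 1]
Stage 2 (DIFF): s[0]=0, -3-0=-3, 3--3=6, 4-3=1, -5-4=-9, 0--5=5, 1-0=1 -> [0, -3, 6, 1, -9, 5, 1]
Stage 3 (CLIP -4 4): clip(0,-4,4)=0, clip(-3,-4,4)=-3, clip(6,-4,4)=4, clip(1,-4,4)=1, clip(-9,-4,4)=-4, clip(5,-4,4)=4, clip(1,-4,4)=1 -> [0, -3, 4, 1, -4, 4, 1]
Stage 4 (AMPLIFY -1): 0*-1=0, -3*-1=3, 4*-1=-4, 1*-1=-1, -4*-1=4, 4*-1=-4, 1*-1=-1 -> [0, 3, -4, -1, 4, -4, -1]
Stage 5 (CLIP -5 27): clip(0,-5,27)=0, clip(3,-5,27)=3, clip(-4,-5,27)=-4, clip(-1,-5,27)=-1, clip(4,-5,27)=4, clip(-4,-5,27)=-4, clip(-1,-5,27)=-1 -> [0, 3, -4, -1, 4, -4, -1]
Stage 6 (AMPLIFY -1): 0*-1=0, 3*-1=-3, -4*-1=4, -1*-1=1, 4*-1=-4, -4*-1=4, -1*-1=1 -> [0, -3, 4, 1, -4, 4, 1]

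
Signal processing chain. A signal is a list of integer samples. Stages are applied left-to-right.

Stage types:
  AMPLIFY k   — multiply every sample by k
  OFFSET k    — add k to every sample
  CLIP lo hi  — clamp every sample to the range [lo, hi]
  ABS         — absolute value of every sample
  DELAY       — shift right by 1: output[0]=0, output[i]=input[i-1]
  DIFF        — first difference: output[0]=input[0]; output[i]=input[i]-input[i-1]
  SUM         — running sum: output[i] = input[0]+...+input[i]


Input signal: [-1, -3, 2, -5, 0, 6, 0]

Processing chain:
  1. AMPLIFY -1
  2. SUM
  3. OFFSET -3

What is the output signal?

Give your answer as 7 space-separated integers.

Input: [-1, -3, 2, -5, 0, 6, 0]
Stage 1 (AMPLIFY -1): -1*-1=1, -3*-1=3, 2*-1=-2, -5*-1=5, 0*-1=0, 6*-1=-6, 0*-1=0 -> [1, 3, -2, 5, 0, -6, 0]
Stage 2 (SUM): sum[0..0]=1, sum[0..1]=4, sum[0..2]=2, sum[0..3]=7, sum[0..4]=7, sum[0..5]=1, sum[0..6]=1 -> [1, 4, 2, 7, 7, 1, 1]
Stage 3 (OFFSET -3): 1+-3=-2, 4+-3=1, 2+-3=-1, 7+-3=4, 7+-3=4, 1+-3=-2, 1+-3=-2 -> [-2, 1, -1, 4, 4, -2, -2]

Answer: -2 1 -1 4 4 -2 -2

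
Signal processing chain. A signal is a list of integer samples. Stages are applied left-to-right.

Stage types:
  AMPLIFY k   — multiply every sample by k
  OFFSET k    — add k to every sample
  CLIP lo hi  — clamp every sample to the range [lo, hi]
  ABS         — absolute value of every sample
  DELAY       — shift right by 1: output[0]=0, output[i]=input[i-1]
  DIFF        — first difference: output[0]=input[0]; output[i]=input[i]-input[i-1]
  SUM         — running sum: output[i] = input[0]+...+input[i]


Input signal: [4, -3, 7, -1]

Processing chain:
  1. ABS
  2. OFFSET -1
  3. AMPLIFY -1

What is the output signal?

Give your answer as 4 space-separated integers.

Answer: -3 -2 -6 0

Derivation:
Input: [4, -3, 7, -1]
Stage 1 (ABS): |4|=4, |-3|=3, |7|=7, |-1|=1 -> [4, 3, 7, 1]
Stage 2 (OFFSET -1): 4+-1=3, 3+-1=2, 7+-1=6, 1+-1=0 -> [3, 2, 6, 0]
Stage 3 (AMPLIFY -1): 3*-1=-3, 2*-1=-2, 6*-1=-6, 0*-1=0 -> [-3, -2, -6, 0]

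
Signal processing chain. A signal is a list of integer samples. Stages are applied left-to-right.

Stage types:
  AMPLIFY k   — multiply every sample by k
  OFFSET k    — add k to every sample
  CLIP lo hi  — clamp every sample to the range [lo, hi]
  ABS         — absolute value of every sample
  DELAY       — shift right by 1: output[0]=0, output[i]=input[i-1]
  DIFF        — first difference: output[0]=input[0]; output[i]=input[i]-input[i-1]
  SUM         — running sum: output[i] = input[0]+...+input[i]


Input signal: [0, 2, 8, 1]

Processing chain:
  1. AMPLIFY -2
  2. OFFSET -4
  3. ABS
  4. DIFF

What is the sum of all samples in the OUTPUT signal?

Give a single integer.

Answer: 6

Derivation:
Input: [0, 2, 8, 1]
Stage 1 (AMPLIFY -2): 0*-2=0, 2*-2=-4, 8*-2=-16, 1*-2=-2 -> [0, -4, -16, -2]
Stage 2 (OFFSET -4): 0+-4=-4, -4+-4=-8, -16+-4=-20, -2+-4=-6 -> [-4, -8, -20, -6]
Stage 3 (ABS): |-4|=4, |-8|=8, |-20|=20, |-6|=6 -> [4, 8, 20, 6]
Stage 4 (DIFF): s[0]=4, 8-4=4, 20-8=12, 6-20=-14 -> [4, 4, 12, -14]
Output sum: 6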